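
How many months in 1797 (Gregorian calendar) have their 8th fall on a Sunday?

Check the 8th of each month of 1797: Jan 8: Sun, Feb 8: Wed, Mar 8: Wed, Apr 8: Sat, May 8: Mon, Jun 8: Thu, Jul 8: Sat, Aug 8: Tue, Sep 8: Fri, Oct 8: Sun, Nov 8: Wed, Dec 8: Fri.
Sunday occurs in January, October — 2 months.

2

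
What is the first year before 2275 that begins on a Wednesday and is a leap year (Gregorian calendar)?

2268

Jan 1 advances by 2 weekdays after a leap year and by 1 after a common year.
2275: Jan 1 is Friday.
2274: Thursday
2273: Wednesday
2272: Monday (leap)
2271: Sunday
2270: Saturday
2269: Friday
2268: Wednesday (leap)
2268 begins on a Wednesday and is a leap year.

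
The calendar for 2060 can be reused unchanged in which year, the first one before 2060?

Two years share a calendar iff Jan 1 falls on the same weekday and both are leap or both are common. 2060: Jan 1 is Thursday, leap year.
2059: Jan 1 Wednesday, common
2058: Jan 1 Tuesday, common
2057: Jan 1 Monday, common
2056: Jan 1 Saturday, leap
2055: Jan 1 Friday, common
2054: Jan 1 Thursday, common
2053: Jan 1 Wednesday, common
2052: Jan 1 Monday, leap
2051: Jan 1 Sunday, common
2050: Jan 1 Saturday, common
2049: Jan 1 Friday, common
2048: Jan 1 Wednesday, leap
2047: Jan 1 Tuesday, common
2046: Jan 1 Monday, common
2045: Jan 1 Sunday, common
2044: Jan 1 Friday, leap
2043: Jan 1 Thursday, common
2042: Jan 1 Wednesday, common
2041: Jan 1 Tuesday, common
2040: Jan 1 Sunday, leap
2039: Jan 1 Saturday, common
2038: Jan 1 Friday, common
2037: Jan 1 Thursday, common
2036: Jan 1 Tuesday, leap
2035: Jan 1 Monday, common
2034: Jan 1 Sunday, common
2033: Jan 1 Saturday, common
2032: Jan 1 Thursday, leap
2032 matches on both conditions.

2032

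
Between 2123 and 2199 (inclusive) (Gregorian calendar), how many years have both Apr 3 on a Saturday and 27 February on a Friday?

Check each year's weekday for Apr 3 and 27 February:
  2123: Sat/Sat  2124: Mon/Sun  2125: Tue/Tue  2126: Wed/Wed  2127: Thu/Thu  2128: Sat/Fri ✓  2129: Sun/Sun  2130: Mon/Mon  2131: Tue/Tue  2132: Thu/Wed  2133: Fri/Fri  2134: Sat/Sat  2135: Sun/Sun  2136: Tue/Mon  …(49 more)…  2186: Mon/Mon  2187: Tue/Tue  2188: Thu/Wed  2189: Fri/Fri  2190: Sat/Sat  2191: Sun/Sun  2192: Tue/Mon  2193: Wed/Wed  2194: Thu/Thu  2195: Fri/Fri  2196: Sun/Sat  2197: Mon/Mon  2198: Tue/Tue  2199: Wed/Wed
Both conditions hold in: 2128, 2156, 2184 — 3.

3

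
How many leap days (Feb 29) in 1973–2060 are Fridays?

Leap years in 1973–2060: 22 of them.
Feb 29 weekday advances by 5 (mod 7) from one leap year to the next four years later (or differs when a century non-leap intervenes).
Leap-day weekdays: 1976:Sun 1980:Fri✓ 1984:Wed 1988:Mon 1992:Sat 1996:Thu 2000:Tue 2004:Sun 2008:Fri✓ 2012:Wed 2016:Mon 2020:Sat 2024:Thu 2028:Tue 2032:Sun 2036:Fri✓ 2040:Wed 2044:Mon 2048:Sat 2052:Thu 2056:Tue 2060:Sun
Friday: 1980, 2008, 2036 → 3.

3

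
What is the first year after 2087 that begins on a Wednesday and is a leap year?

2116

Jan 1 advances by 2 weekdays after a leap year and by 1 after a common year.
2087: Jan 1 is Wednesday.
2088: Thursday (leap)
2089: Saturday
2090: Sunday
2091: Monday
2092: Tuesday (leap)
2093: Thursday
2094: Friday
2095: Saturday
2096: Sunday (leap)
2097: Tuesday
2098: Wednesday
2099: Thursday
2100: Friday
2101: Saturday
2102: Sunday
2103: Monday
2104: Tuesday (leap)
2105: Thursday
2106: Friday
2107: Saturday
2108: Sunday (leap)
2109: Tuesday
2110: Wednesday
2111: Thursday
2112: Friday (leap)
2113: Sunday
2114: Monday
2115: Tuesday
2116: Wednesday (leap)
2116 begins on a Wednesday and is a leap year.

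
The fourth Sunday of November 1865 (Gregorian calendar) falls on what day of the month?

November 1, 1865 is a Wednesday, so the first Sunday is the 5th.
The fourth Sunday is 5 + 21 = 26.

26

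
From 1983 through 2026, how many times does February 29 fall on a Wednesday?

Leap years in 1983–2026: 11 of them.
Feb 29 weekday advances by 5 (mod 7) from one leap year to the next four years later (or differs when a century non-leap intervenes).
Leap-day weekdays: 1984:Wed✓ 1988:Mon 1992:Sat 1996:Thu 2000:Tue 2004:Sun 2008:Fri 2012:Wed✓ 2016:Mon 2020:Sat 2024:Thu
Wednesday: 1984, 2012 → 2.

2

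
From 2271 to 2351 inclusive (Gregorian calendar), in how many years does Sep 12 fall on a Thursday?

12

Track Sep 12's weekday year by year (advancing +1, or +2 across a Feb 29):
  2271: Tue  2272: Thu (+2) ✓  2273: Fri (+1)  2274: Sat (+1)  2275: Sun (+1)
  2276: Tue (+2)  2277: Wed (+1)  2278: Thu (+1) ✓  2279: Fri (+1)  2280: Sun (+2)
  2281: Mon (+1)  2282: Tue (+1)  2283: Wed (+1)  2284: Fri (+2)  … (53 more years) …
  2338: Mon (+1)  2339: Tue (+1)  2340: Thu (+2) ✓  2341: Fri (+1)  2342: Sat (+1)
  2343: Sun (+1)  2344: Tue (+2)  2345: Wed (+1)  2346: Thu (+1) ✓  2347: Fri (+1)
  2348: Sun (+2)  2349: Mon (+1)  2350: Tue (+1)  2351: Wed (+1)
Thursday years: 2272, 2278, 2289, 2295, 2301, 2307, 2312, 2318, 2329, 2335, 2340, 2346 — 12 in total.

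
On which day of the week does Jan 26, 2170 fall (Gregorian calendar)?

January 1, 2170 is a Monday.
January 26 is day 26 of the year, i.e. 25 days after Jan 1.
25 mod 7 = 4, so advance 4 weekdays from Monday: Friday.

Friday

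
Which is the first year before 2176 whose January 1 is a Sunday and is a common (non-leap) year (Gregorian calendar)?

Jan 1 advances by 2 weekdays after a leap year and by 1 after a common year.
2176: Jan 1 is Monday (leap).
2175: Sunday
2175 begins on a Sunday and is a common year.

2175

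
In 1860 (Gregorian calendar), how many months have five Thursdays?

A month of length L has five Thursdays iff its first Thursday is on day ≤ L−28 (so day 1–3 in a 31-day month, 1–2 in a 30-day month, day 1 in a leap February).
Checking each month of 1860: Jan starts Sun (31d); Feb starts Wed (29d); Mar starts Thu (31d) ✓; Apr starts Sun (30d); May starts Tue (31d) ✓; Jun starts Fri (30d); Jul starts Sun (31d); Aug starts Wed (31d) ✓; Sep starts Sat (30d); Oct starts Mon (31d); Nov starts Thu (30d) ✓; Dec starts Sat (31d).
Five-Thursday months: March, May, August, November → 4.

4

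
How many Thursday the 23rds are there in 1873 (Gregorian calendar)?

2

Check the 23rd of each month of 1873: Jan 23: Thu, Feb 23: Sun, Mar 23: Sun, Apr 23: Wed, May 23: Fri, Jun 23: Mon, Jul 23: Wed, Aug 23: Sat, Sep 23: Tue, Oct 23: Thu, Nov 23: Sun, Dec 23: Tue.
Thursday occurs in January, October — 2 months.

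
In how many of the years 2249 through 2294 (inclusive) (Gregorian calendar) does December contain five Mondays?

December has 31 days; it has five Mondays when Monday falls among the first (month-length − 28) days — i.e. when December 1 is one of Monday/Sunday/Saturday.
December 1 by year: 2249:Sat✓ 2250:Sun✓ 2251:Mon✓ 2252:Wed 2253:Thu 2254:Fri 2255:Sat✓ 2256:Mon✓ 2257:Tue 2258:Wed 2259:Thu 2260:Sat✓ 2261:Sun✓ 2262:Mon✓ 2263:Tue …(16 more)… 2280:Wed 2281:Thu 2282:Fri 2283:Sat✓ 2284:Mon✓ 2285:Tue 2286:Wed 2287:Thu 2288:Sat✓ 2289:Sun✓ 2290:Mon✓ 2291:Tue 2292:Thu 2293:Fri 2294:Sat✓
Years with five Mondays: 2249, 2250, 2251, 2255, 2256, 2260, 2261, 2262, 2266, 2267, 2272, 2273, 2277, 2278, 2279, 2283, 2284, 2288, 2289, 2290, 2294 → 21.

21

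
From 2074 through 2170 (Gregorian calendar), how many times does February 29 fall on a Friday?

Leap years in 2074–2170: 23 of them.
Feb 29 weekday advances by 5 (mod 7) from one leap year to the next four years later (or differs when a century non-leap intervenes).
Leap-day weekdays: 2076:Sat 2080:Thu 2084:Tue 2088:Sun 2092:Fri✓ 2096:Wed 2104:Fri✓ 2108:Wed 2112:Mon 2116:Sat 2120:Thu 2124:Tue 2128:Sun 2132:Fri✓ 2136:Wed 2140:Mon 2144:Sat 2148:Thu 2152:Tue 2156:Sun 2160:Fri✓ 2164:Wed 2168:Mon
Friday: 2092, 2104, 2132, 2160 → 4.

4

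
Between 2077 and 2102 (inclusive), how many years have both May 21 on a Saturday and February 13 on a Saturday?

0

Check each year's weekday for May 21 and February 13:
  2077: Fri/Sat  2078: Sat/Sun  2079: Sun/Mon  2080: Tue/Tue  2081: Wed/Thu  2082: Thu/Fri  2083: Fri/Sat  2084: Sun/Sun  2085: Mon/Tue  2086: Tue/Wed  2087: Wed/Thu  2088: Fri/Fri  2089: Sat/Sun  2090: Sun/Mon  2091: Mon/Tue  2092: Wed/Wed  2093: Thu/Fri  2094: Fri/Sat  2095: Sat/Sun  2096: Mon/Mon  2097: Tue/Wed  2098: Wed/Thu  2099: Thu/Fri  2100: Fri/Sat  2101: Sat/Sun  2102: Sun/Mon
Both conditions hold in: no year — 0.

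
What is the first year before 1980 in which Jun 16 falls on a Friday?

1978

From one year to the next, a fixed date's weekday advances by 1, or by 2 when a Feb 29 lies between the two dates.
1980: June 16 is Monday.
1979: Saturday (−2)
1978: Friday (−1)
Jun 16 falls on a Friday in 1978.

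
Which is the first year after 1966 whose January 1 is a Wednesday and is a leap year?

Jan 1 advances by 2 weekdays after a leap year and by 1 after a common year.
1966: Jan 1 is Saturday.
1967: Sunday
1968: Monday (leap)
1969: Wednesday
1970: Thursday
1971: Friday
1972: Saturday (leap)
1973: Monday
1974: Tuesday
1975: Wednesday
1976: Thursday (leap)
1977: Saturday
1978: Sunday
1979: Monday
1980: Tuesday (leap)
1981: Thursday
1982: Friday
1983: Saturday
1984: Sunday (leap)
1985: Tuesday
1986: Wednesday
1987: Thursday
1988: Friday (leap)
1989: Sunday
1990: Monday
1991: Tuesday
1992: Wednesday (leap)
1992 begins on a Wednesday and is a leap year.

1992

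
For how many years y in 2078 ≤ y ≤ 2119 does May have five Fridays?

May has 31 days; it has five Fridays when Friday falls among the first (month-length − 28) days — i.e. when May 1 is one of Friday/Thursday/Wednesday.
May 1 by year: 2078:Sun 2079:Mon 2080:Wed✓ 2081:Thu✓ 2082:Fri✓ 2083:Sat 2084:Mon 2085:Tue 2086:Wed✓ 2087:Thu✓ 2088:Sat 2089:Sun 2090:Mon 2091:Tue 2092:Thu✓ …(12 more)… 2105:Fri✓ 2106:Sat 2107:Sun 2108:Tue 2109:Wed✓ 2110:Thu✓ 2111:Fri✓ 2112:Sun 2113:Mon 2114:Tue 2115:Wed✓ 2116:Fri✓ 2117:Sat 2118:Sun 2119:Mon
Years with five Fridays: 2080, 2081, 2082, 2086, 2087, 2092, 2093, 2097, 2098, 2099, 2104, 2105, 2109, 2110, 2111, 2115, 2116 → 17.

17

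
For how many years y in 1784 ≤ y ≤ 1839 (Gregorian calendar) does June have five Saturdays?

June has 30 days; it has five Saturdays when Saturday falls among the first (month-length − 28) days — i.e. when June 1 is one of Saturday/Friday.
June 1 by year: 1784:Tue 1785:Wed 1786:Thu 1787:Fri✓ 1788:Sun 1789:Mon 1790:Tue 1791:Wed 1792:Fri✓ 1793:Sat✓ 1794:Sun 1795:Mon 1796:Wed 1797:Thu 1798:Fri✓ …(26 more)… 1825:Wed 1826:Thu 1827:Fri✓ 1828:Sun 1829:Mon 1830:Tue 1831:Wed 1832:Fri✓ 1833:Sat✓ 1834:Sun 1835:Mon 1836:Wed 1837:Thu 1838:Fri✓ 1839:Sat✓
Years with five Saturdays: 1787, 1792, 1793, 1798, 1799, 1804, 1805, 1810, 1811, 1816, 1821, 1822, 1827, 1832, 1833, 1838, 1839 → 17.

17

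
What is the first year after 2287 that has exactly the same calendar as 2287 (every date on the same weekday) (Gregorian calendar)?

Two years share a calendar iff Jan 1 falls on the same weekday and both are leap or both are common. 2287: Jan 1 is Saturday, common year.
2288: Jan 1 Sunday, leap
2289: Jan 1 Tuesday, common
2290: Jan 1 Wednesday, common
2291: Jan 1 Thursday, common
2292: Jan 1 Friday, leap
2293: Jan 1 Sunday, common
2294: Jan 1 Monday, common
2295: Jan 1 Tuesday, common
2296: Jan 1 Wednesday, leap
2297: Jan 1 Friday, common
2298: Jan 1 Saturday, common
2298 matches on both conditions.

2298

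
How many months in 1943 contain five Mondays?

4

A month of length L has five Mondays iff its first Monday is on day ≤ L−28 (so day 1–3 in a 31-day month, 1–2 in a 30-day month, day 1 in a leap February).
Checking each month of 1943: Jan starts Fri (31d); Feb starts Mon (28d); Mar starts Mon (31d) ✓; Apr starts Thu (30d); May starts Sat (31d) ✓; Jun starts Tue (30d); Jul starts Thu (31d); Aug starts Sun (31d) ✓; Sep starts Wed (30d); Oct starts Fri (31d); Nov starts Mon (30d) ✓; Dec starts Wed (31d).
Five-Monday months: March, May, August, November → 4.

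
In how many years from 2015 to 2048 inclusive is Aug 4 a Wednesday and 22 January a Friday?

3

Check each year's weekday for Aug 4 and 22 January:
  2015: Tue/Thu  2016: Thu/Fri  2017: Fri/Sun  2018: Sat/Mon  2019: Sun/Tue  2020: Tue/Wed  2021: Wed/Fri ✓  2022: Thu/Sat  2023: Fri/Sun  2024: Sun/Mon  2025: Mon/Wed  2026: Tue/Thu  2027: Wed/Fri ✓  2028: Fri/Sat  …(6 more)…  2035: Sat/Mon  2036: Mon/Tue  2037: Tue/Thu  2038: Wed/Fri ✓  2039: Thu/Sat  2040: Sat/Sun  2041: Sun/Tue  2042: Mon/Wed  2043: Tue/Thu  2044: Thu/Fri  2045: Fri/Sun  2046: Sat/Mon  2047: Sun/Tue  2048: Tue/Wed
Both conditions hold in: 2021, 2027, 2038 — 3.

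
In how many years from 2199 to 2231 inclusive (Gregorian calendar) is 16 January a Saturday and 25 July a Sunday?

Check each year's weekday for 16 January and 25 July:
  2199: Wed/Thu  2200: Thu/Fri  2201: Fri/Sat  2202: Sat/Sun ✓  2203: Sun/Mon  2204: Mon/Wed  2205: Wed/Thu  2206: Thu/Fri  2207: Fri/Sat  2208: Sat/Mon  2209: Mon/Tue  2210: Tue/Wed  2211: Wed/Thu  2212: Thu/Sat  …(5 more)…  2218: Fri/Sat  2219: Sat/Sun ✓  2220: Sun/Tue  2221: Tue/Wed  2222: Wed/Thu  2223: Thu/Fri  2224: Fri/Sun  2225: Sun/Mon  2226: Mon/Tue  2227: Tue/Wed  2228: Wed/Fri  2229: Fri/Sat  2230: Sat/Sun ✓  2231: Sun/Mon
Both conditions hold in: 2202, 2213, 2219, 2230 — 4.

4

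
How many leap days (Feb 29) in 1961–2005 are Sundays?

2

Leap years in 1961–2005: 11 of them.
Feb 29 weekday advances by 5 (mod 7) from one leap year to the next four years later (or differs when a century non-leap intervenes).
Leap-day weekdays: 1964:Sat 1968:Thu 1972:Tue 1976:Sun✓ 1980:Fri 1984:Wed 1988:Mon 1992:Sat 1996:Thu 2000:Tue 2004:Sun✓
Sunday: 1976, 2004 → 2.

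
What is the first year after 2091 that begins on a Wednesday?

Jan 1 advances by 2 weekdays after a leap year and by 1 after a common year.
2091: Jan 1 is Monday.
2092: Tuesday (leap)
2093: Thursday
2094: Friday
2095: Saturday
2096: Sunday (leap)
2097: Tuesday
2098: Wednesday
2098 begins on a Wednesday

2098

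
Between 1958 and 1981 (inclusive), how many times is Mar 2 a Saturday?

Track Mar 2's weekday year by year (advancing +1, or +2 across a Feb 29):
  1958: Sun  1959: Mon (+1)  1960: Wed (+2)  1961: Thu (+1)  1962: Fri (+1)
  1963: Sat (+1) ✓  1964: Mon (+2)  1965: Tue (+1)  1966: Wed (+1)  1967: Thu (+1)
  1968: Sat (+2) ✓  1969: Sun (+1)  1970: Mon (+1)  1971: Tue (+1)  1972: Thu (+2)
  1973: Fri (+1)  1974: Sat (+1) ✓  1975: Sun (+1)  1976: Tue (+2)  1977: Wed (+1)
  1978: Thu (+1)  1979: Fri (+1)  1980: Sun (+2)  1981: Mon (+1)
Saturday years: 1963, 1968, 1974 — 3 in total.

3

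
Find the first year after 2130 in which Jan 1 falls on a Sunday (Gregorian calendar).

2136

Jan 1 advances by 2 weekdays after a leap year and by 1 after a common year.
2130: Jan 1 is Sunday.
2131: Monday
2132: Tuesday (leap)
2133: Thursday
2134: Friday
2135: Saturday
2136: Sunday (leap)
2136 begins on a Sunday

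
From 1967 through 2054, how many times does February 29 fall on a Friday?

Leap years in 1967–2054: 22 of them.
Feb 29 weekday advances by 5 (mod 7) from one leap year to the next four years later (or differs when a century non-leap intervenes).
Leap-day weekdays: 1968:Thu 1972:Tue 1976:Sun 1980:Fri✓ 1984:Wed 1988:Mon 1992:Sat 1996:Thu 2000:Tue 2004:Sun 2008:Fri✓ 2012:Wed 2016:Mon 2020:Sat 2024:Thu 2028:Tue 2032:Sun 2036:Fri✓ 2040:Wed 2044:Mon 2048:Sat 2052:Thu
Friday: 1980, 2008, 2036 → 3.

3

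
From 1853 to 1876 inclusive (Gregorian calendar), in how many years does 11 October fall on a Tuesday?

4

Track 11 October's weekday year by year (advancing +1, or +2 across a Feb 29):
  1853: Tue ✓  1854: Wed (+1)  1855: Thu (+1)  1856: Sat (+2)  1857: Sun (+1)
  1858: Mon (+1)  1859: Tue (+1) ✓  1860: Thu (+2)  1861: Fri (+1)  1862: Sat (+1)
  1863: Sun (+1)  1864: Tue (+2) ✓  1865: Wed (+1)  1866: Thu (+1)  1867: Fri (+1)
  1868: Sun (+2)  1869: Mon (+1)  1870: Tue (+1) ✓  1871: Wed (+1)  1872: Fri (+2)
  1873: Sat (+1)  1874: Sun (+1)  1875: Mon (+1)  1876: Wed (+2)
Tuesday years: 1853, 1859, 1864, 1870 — 4 in total.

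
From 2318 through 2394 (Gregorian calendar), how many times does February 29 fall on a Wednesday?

Leap years in 2318–2394: 19 of them.
Feb 29 weekday advances by 5 (mod 7) from one leap year to the next four years later (or differs when a century non-leap intervenes).
Leap-day weekdays: 2320:Sun 2324:Fri 2328:Wed✓ 2332:Mon 2336:Sat 2340:Thu 2344:Tue 2348:Sun 2352:Fri 2356:Wed✓ 2360:Mon 2364:Sat 2368:Thu 2372:Tue 2376:Sun 2380:Fri 2384:Wed✓ 2388:Mon 2392:Sat
Wednesday: 2328, 2356, 2384 → 3.

3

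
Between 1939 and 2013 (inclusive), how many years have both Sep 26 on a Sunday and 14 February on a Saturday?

Check each year's weekday for Sep 26 and 14 February:
  1939: Tue/Tue  1940: Thu/Wed  1941: Fri/Fri  1942: Sat/Sat  1943: Sun/Sun  1944: Tue/Mon  1945: Wed/Wed  1946: Thu/Thu  1947: Fri/Fri  1948: Sun/Sat ✓  1949: Mon/Mon  1950: Tue/Tue  1951: Wed/Wed  1952: Fri/Thu  …(47 more)…  2000: Tue/Mon  2001: Wed/Wed  2002: Thu/Thu  2003: Fri/Fri  2004: Sun/Sat ✓  2005: Mon/Mon  2006: Tue/Tue  2007: Wed/Wed  2008: Fri/Thu  2009: Sat/Sat  2010: Sun/Sun  2011: Mon/Mon  2012: Wed/Tue  2013: Thu/Thu
Both conditions hold in: 1948, 1976, 2004 — 3.

3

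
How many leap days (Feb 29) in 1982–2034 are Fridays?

Leap years in 1982–2034: 13 of them.
Feb 29 weekday advances by 5 (mod 7) from one leap year to the next four years later (or differs when a century non-leap intervenes).
Leap-day weekdays: 1984:Wed 1988:Mon 1992:Sat 1996:Thu 2000:Tue 2004:Sun 2008:Fri✓ 2012:Wed 2016:Mon 2020:Sat 2024:Thu 2028:Tue 2032:Sun
Friday: 2008 → 1.

1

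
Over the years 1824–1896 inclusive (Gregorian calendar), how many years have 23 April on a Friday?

Track 23 April's weekday year by year (advancing +1, or +2 across a Feb 29):
  1824: Fri ✓  1825: Sat (+1)  1826: Sun (+1)  1827: Mon (+1)  1828: Wed (+2)
  1829: Thu (+1)  1830: Fri (+1) ✓  1831: Sat (+1)  1832: Mon (+2)  1833: Tue (+1)
  1834: Wed (+1)  1835: Thu (+1)  1836: Sat (+2)  1837: Sun (+1)  … (45 more years) …
  1883: Mon (+1)  1884: Wed (+2)  1885: Thu (+1)  1886: Fri (+1) ✓  1887: Sat (+1)
  1888: Mon (+2)  1889: Tue (+1)  1890: Wed (+1)  1891: Thu (+1)  1892: Sat (+2)
  1893: Sun (+1)  1894: Mon (+1)  1895: Tue (+1)  1896: Thu (+2)
Friday years: 1824, 1830, 1841, 1847, 1852, 1858, 1869, 1875, 1880, 1886 — 10 in total.

10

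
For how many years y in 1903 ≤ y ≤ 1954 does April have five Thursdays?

16

April has 30 days; it has five Thursdays when Thursday falls among the first (month-length − 28) days — i.e. when April 1 is one of Thursday/Wednesday.
April 1 by year: 1903:Wed✓ 1904:Fri 1905:Sat 1906:Sun 1907:Mon 1908:Wed✓ 1909:Thu✓ 1910:Fri 1911:Sat 1912:Mon 1913:Tue 1914:Wed✓ 1915:Thu✓ 1916:Sat 1917:Sun …(22 more)… 1940:Mon 1941:Tue 1942:Wed✓ 1943:Thu✓ 1944:Sat 1945:Sun 1946:Mon 1947:Tue 1948:Thu✓ 1949:Fri 1950:Sat 1951:Sun 1952:Tue 1953:Wed✓ 1954:Thu✓
Years with five Thursdays: 1903, 1908, 1909, 1914, 1915, 1920, 1925, 1926, 1931, 1936, 1937, 1942, 1943, 1948, 1953, 1954 → 16.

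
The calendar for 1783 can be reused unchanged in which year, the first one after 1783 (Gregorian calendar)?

Two years share a calendar iff Jan 1 falls on the same weekday and both are leap or both are common. 1783: Jan 1 is Wednesday, common year.
1784: Jan 1 Thursday, leap
1785: Jan 1 Saturday, common
1786: Jan 1 Sunday, common
1787: Jan 1 Monday, common
1788: Jan 1 Tuesday, leap
1789: Jan 1 Thursday, common
1790: Jan 1 Friday, common
1791: Jan 1 Saturday, common
1792: Jan 1 Sunday, leap
1793: Jan 1 Tuesday, common
1794: Jan 1 Wednesday, common
1794 matches on both conditions.

1794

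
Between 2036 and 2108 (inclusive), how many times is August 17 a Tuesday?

11

Track August 17's weekday year by year (advancing +1, or +2 across a Feb 29):
  2036: Sun  2037: Mon (+1)  2038: Tue (+1) ✓  2039: Wed (+1)  2040: Fri (+2)
  2041: Sat (+1)  2042: Sun (+1)  2043: Mon (+1)  2044: Wed (+2)  2045: Thu (+1)
  2046: Fri (+1)  2047: Sat (+1)  2048: Mon (+2)  2049: Tue (+1) ✓  … (45 more years) …
  2095: Wed (+1)  2096: Fri (+2)  2097: Sat (+1)  2098: Sun (+1)  2099: Mon (+1)
  2100: Tue (+1) ✓  2101: Wed (+1)  2102: Thu (+1)  2103: Fri (+1)  2104: Sun (+2)
  2105: Mon (+1)  2106: Tue (+1) ✓  2107: Wed (+1)  2108: Fri (+2)
Tuesday years: 2038, 2049, 2055, 2060, 2066, 2077, 2083, 2088, 2094, 2100, 2106 — 11 in total.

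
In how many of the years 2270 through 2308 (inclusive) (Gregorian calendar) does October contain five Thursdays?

October has 31 days; it has five Thursdays when Thursday falls among the first (month-length − 28) days — i.e. when October 1 is one of Thursday/Wednesday/Tuesday.
October 1 by year: 2270:Sat 2271:Sun 2272:Tue✓ 2273:Wed✓ 2274:Thu✓ 2275:Fri 2276:Sun 2277:Mon 2278:Tue✓ 2279:Wed✓ 2280:Fri 2281:Sat 2282:Sun 2283:Mon 2284:Wed✓ …(9 more)… 2294:Mon 2295:Tue✓ 2296:Thu✓ 2297:Fri 2298:Sat 2299:Sun 2300:Mon 2301:Tue✓ 2302:Wed✓ 2303:Thu✓ 2304:Sat 2305:Sun 2306:Mon 2307:Tue✓ 2308:Thu✓
Years with five Thursdays: 2272, 2273, 2274, 2278, 2279, 2284, 2285, 2289, 2290, 2291, 2295, 2296, 2301, 2302, 2303, 2307, 2308 → 17.

17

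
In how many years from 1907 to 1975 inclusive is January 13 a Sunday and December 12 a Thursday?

8

Check each year's weekday for January 13 and December 12:
  1907: Sun/Thu ✓  1908: Mon/Sat  1909: Wed/Sun  1910: Thu/Mon  1911: Fri/Tue  1912: Sat/Thu  1913: Mon/Fri  1914: Tue/Sat  1915: Wed/Sun  1916: Thu/Tue  1917: Sat/Wed  1918: Sun/Thu ✓  1919: Mon/Fri  1920: Tue/Sun  …(41 more)…  1962: Sat/Wed  1963: Sun/Thu ✓  1964: Mon/Sat  1965: Wed/Sun  1966: Thu/Mon  1967: Fri/Tue  1968: Sat/Thu  1969: Mon/Fri  1970: Tue/Sat  1971: Wed/Sun  1972: Thu/Tue  1973: Sat/Wed  1974: Sun/Thu ✓  1975: Mon/Fri
Both conditions hold in: 1907, 1918, 1929, 1935, 1946, 1957, 1963, 1974 — 8.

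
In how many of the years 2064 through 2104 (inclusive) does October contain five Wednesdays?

October has 31 days; it has five Wednesdays when Wednesday falls among the first (month-length − 28) days — i.e. when October 1 is one of Wednesday/Tuesday/Monday.
October 1 by year: 2064:Wed✓ 2065:Thu 2066:Fri 2067:Sat 2068:Mon✓ 2069:Tue✓ 2070:Wed✓ 2071:Thu 2072:Sat 2073:Sun 2074:Mon✓ 2075:Tue✓ 2076:Thu 2077:Fri 2078:Sat …(11 more)… 2090:Sun 2091:Mon✓ 2092:Wed✓ 2093:Thu 2094:Fri 2095:Sat 2096:Mon✓ 2097:Tue✓ 2098:Wed✓ 2099:Thu 2100:Fri 2101:Sat 2102:Sun 2103:Mon✓ 2104:Wed✓
Years with five Wednesdays: 2064, 2068, 2069, 2070, 2074, 2075, 2080, 2081, 2085, 2086, 2087, 2091, 2092, 2096, 2097, 2098, 2103, 2104 → 18.

18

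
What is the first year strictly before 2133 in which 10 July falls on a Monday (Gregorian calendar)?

2130

From one year to the next, a fixed date's weekday advances by 1, or by 2 when a Feb 29 lies between the two dates.
2133: July 10 is Friday.
2132: Thursday (−1)
2131: Tuesday (−2)
2130: Monday (−1)
10 July falls on a Monday in 2130.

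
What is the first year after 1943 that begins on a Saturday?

1944

Jan 1 advances by 2 weekdays after a leap year and by 1 after a common year.
1943: Jan 1 is Friday.
1944: Saturday (leap)
1944 begins on a Saturday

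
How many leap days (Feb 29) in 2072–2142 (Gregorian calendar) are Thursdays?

Leap years in 2072–2142: 17 of them.
Feb 29 weekday advances by 5 (mod 7) from one leap year to the next four years later (or differs when a century non-leap intervenes).
Leap-day weekdays: 2072:Mon 2076:Sat 2080:Thu✓ 2084:Tue 2088:Sun 2092:Fri 2096:Wed 2104:Fri 2108:Wed 2112:Mon 2116:Sat 2120:Thu✓ 2124:Tue 2128:Sun 2132:Fri 2136:Wed 2140:Mon
Thursday: 2080, 2120 → 2.

2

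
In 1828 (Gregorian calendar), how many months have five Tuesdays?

A month of length L has five Tuesdays iff its first Tuesday is on day ≤ L−28 (so day 1–3 in a 31-day month, 1–2 in a 30-day month, day 1 in a leap February).
Checking each month of 1828: Jan starts Tue (31d) ✓; Feb starts Fri (29d); Mar starts Sat (31d); Apr starts Tue (30d) ✓; May starts Thu (31d); Jun starts Sun (30d); Jul starts Tue (31d) ✓; Aug starts Fri (31d); Sep starts Mon (30d) ✓; Oct starts Wed (31d); Nov starts Sat (30d); Dec starts Mon (31d) ✓.
Five-Tuesday months: January, April, July, September, December → 5.

5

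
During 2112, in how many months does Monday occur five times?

A month of length L has five Mondays iff its first Monday is on day ≤ L−28 (so day 1–3 in a 31-day month, 1–2 in a 30-day month, day 1 in a leap February).
Checking each month of 2112: Jan starts Fri (31d); Feb starts Mon (29d) ✓; Mar starts Tue (31d); Apr starts Fri (30d); May starts Sun (31d) ✓; Jun starts Wed (30d); Jul starts Fri (31d); Aug starts Mon (31d) ✓; Sep starts Thu (30d); Oct starts Sat (31d) ✓; Nov starts Tue (30d); Dec starts Thu (31d).
Five-Monday months: February, May, August, October → 4.

4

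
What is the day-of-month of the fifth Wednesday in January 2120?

January 1, 2120 is a Monday, so the first Wednesday is the 3rd.
The fifth Wednesday is 3 + 28 = 31.

31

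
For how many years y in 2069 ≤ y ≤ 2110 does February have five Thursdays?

February has 28 days (29 in leap years); it has five Thursdays when Thursday falls among the first (month-length − 28) days — i.e. when February 1 is Thursday in a leap year (never in a common year).
February 1 by year: 2069:Fri 2070:Sat 2071:Sun 2072:Mon 2073:Wed 2074:Thu 2075:Fri 2076:Sat 2077:Mon 2078:Tue 2079:Wed 2080:Thu✓ 2081:Sat 2082:Sun 2083:Mon …(12 more)… 2096:Wed 2097:Fri 2098:Sat 2099:Sun 2100:Mon 2101:Tue 2102:Wed 2103:Thu 2104:Fri 2105:Sun 2106:Mon 2107:Tue 2108:Wed 2109:Fri 2110:Sat
Years with five Thursdays: 2080 → 1.

1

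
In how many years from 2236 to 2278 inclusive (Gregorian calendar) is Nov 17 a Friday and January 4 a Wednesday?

Check each year's weekday for Nov 17 and January 4:
  2236: Thu/Mon  2237: Fri/Wed ✓  2238: Sat/Thu  2239: Sun/Fri  2240: Tue/Sat  2241: Wed/Mon  2242: Thu/Tue  2243: Fri/Wed ✓  2244: Sun/Thu  2245: Mon/Sat  2246: Tue/Sun  2247: Wed/Mon  2248: Fri/Tue  2249: Sat/Thu  …(15 more)…  2265: Fri/Wed ✓  2266: Sat/Thu  2267: Sun/Fri  2268: Tue/Sat  2269: Wed/Mon  2270: Thu/Tue  2271: Fri/Wed ✓  2272: Sun/Thu  2273: Mon/Sat  2274: Tue/Sun  2275: Wed/Mon  2276: Fri/Tue  2277: Sat/Thu  2278: Sun/Fri
Both conditions hold in: 2237, 2243, 2254, 2265, 2271 — 5.

5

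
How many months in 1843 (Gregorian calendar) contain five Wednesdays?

A month of length L has five Wednesdays iff its first Wednesday is on day ≤ L−28 (so day 1–3 in a 31-day month, 1–2 in a 30-day month, day 1 in a leap February).
Checking each month of 1843: Jan starts Sun (31d); Feb starts Wed (28d); Mar starts Wed (31d) ✓; Apr starts Sat (30d); May starts Mon (31d) ✓; Jun starts Thu (30d); Jul starts Sat (31d); Aug starts Tue (31d) ✓; Sep starts Fri (30d); Oct starts Sun (31d); Nov starts Wed (30d) ✓; Dec starts Fri (31d).
Five-Wednesday months: March, May, August, November → 4.

4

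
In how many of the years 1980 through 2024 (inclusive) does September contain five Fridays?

13

September has 30 days; it has five Fridays when Friday falls among the first (month-length − 28) days — i.e. when September 1 is one of Friday/Thursday.
September 1 by year: 1980:Mon 1981:Tue 1982:Wed 1983:Thu✓ 1984:Sat 1985:Sun 1986:Mon 1987:Tue 1988:Thu✓ 1989:Fri✓ 1990:Sat 1991:Sun 1992:Tue 1993:Wed 1994:Thu✓ …(15 more)… 2010:Wed 2011:Thu✓ 2012:Sat 2013:Sun 2014:Mon 2015:Tue 2016:Thu✓ 2017:Fri✓ 2018:Sat 2019:Sun 2020:Tue 2021:Wed 2022:Thu✓ 2023:Fri✓ 2024:Sun
Years with five Fridays: 1983, 1988, 1989, 1994, 1995, 2000, 2005, 2006, 2011, 2016, 2017, 2022, 2023 → 13.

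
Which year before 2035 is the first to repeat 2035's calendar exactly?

2029

Two years share a calendar iff Jan 1 falls on the same weekday and both are leap or both are common. 2035: Jan 1 is Monday, common year.
2034: Jan 1 Sunday, common
2033: Jan 1 Saturday, common
2032: Jan 1 Thursday, leap
2031: Jan 1 Wednesday, common
2030: Jan 1 Tuesday, common
2029: Jan 1 Monday, common
2029 matches on both conditions.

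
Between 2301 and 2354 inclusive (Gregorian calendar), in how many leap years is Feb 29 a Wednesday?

Leap years in 2301–2354: 13 of them.
Feb 29 weekday advances by 5 (mod 7) from one leap year to the next four years later (or differs when a century non-leap intervenes).
Leap-day weekdays: 2304:Mon 2308:Sat 2312:Thu 2316:Tue 2320:Sun 2324:Fri 2328:Wed✓ 2332:Mon 2336:Sat 2340:Thu 2344:Tue 2348:Sun 2352:Fri
Wednesday: 2328 → 1.

1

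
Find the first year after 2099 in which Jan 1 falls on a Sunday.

2102

Jan 1 advances by 2 weekdays after a leap year and by 1 after a common year.
2099: Jan 1 is Thursday.
2100: Friday
2101: Saturday
2102: Sunday
2102 begins on a Sunday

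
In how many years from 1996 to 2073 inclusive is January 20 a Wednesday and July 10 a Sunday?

Check each year's weekday for January 20 and July 10:
  1996: Sat/Wed  1997: Mon/Thu  1998: Tue/Fri  1999: Wed/Sat  2000: Thu/Mon  2001: Sat/Tue  2002: Sun/Wed  2003: Mon/Thu  2004: Tue/Sat  2005: Thu/Sun  2006: Fri/Mon  2007: Sat/Tue  2008: Sun/Thu  2009: Tue/Fri  …(50 more)…  2060: Tue/Sat  2061: Thu/Sun  2062: Fri/Mon  2063: Sat/Tue  2064: Sun/Thu  2065: Tue/Fri  2066: Wed/Sat  2067: Thu/Sun  2068: Fri/Tue  2069: Sun/Wed  2070: Mon/Thu  2071: Tue/Fri  2072: Wed/Sun ✓  2073: Fri/Mon
Both conditions hold in: 2016, 2044, 2072 — 3.

3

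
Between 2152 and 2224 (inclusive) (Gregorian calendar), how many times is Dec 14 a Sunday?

11

Track Dec 14's weekday year by year (advancing +1, or +2 across a Feb 29):
  2152: Thu  2153: Fri (+1)  2154: Sat (+1)  2155: Sun (+1) ✓  2156: Tue (+2)
  2157: Wed (+1)  2158: Thu (+1)  2159: Fri (+1)  2160: Sun (+2) ✓  2161: Mon (+1)
  2162: Tue (+1)  2163: Wed (+1)  2164: Fri (+2)  2165: Sat (+1)  … (45 more years) …
  2211: Sat (+1)  2212: Mon (+2)  2213: Tue (+1)  2214: Wed (+1)  2215: Thu (+1)
  2216: Sat (+2)  2217: Sun (+1) ✓  2218: Mon (+1)  2219: Tue (+1)  2220: Thu (+2)
  2221: Fri (+1)  2222: Sat (+1)  2223: Sun (+1) ✓  2224: Tue (+2)
Sunday years: 2155, 2160, 2166, 2177, 2183, 2188, 2194, 2200, 2206, 2217, 2223 — 11 in total.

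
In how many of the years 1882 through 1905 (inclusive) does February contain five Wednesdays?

February has 28 days (29 in leap years); it has five Wednesdays when Wednesday falls among the first (month-length − 28) days — i.e. when February 1 is Wednesday in a leap year (never in a common year).
February 1 by year: 1882:Wed 1883:Thu 1884:Fri 1885:Sun 1886:Mon 1887:Tue 1888:Wed✓ 1889:Fri 1890:Sat 1891:Sun 1892:Mon 1893:Wed 1894:Thu 1895:Fri 1896:Sat 1897:Mon 1898:Tue 1899:Wed 1900:Thu 1901:Fri 1902:Sat 1903:Sun 1904:Mon 1905:Wed
Years with five Wednesdays: 1888 → 1.

1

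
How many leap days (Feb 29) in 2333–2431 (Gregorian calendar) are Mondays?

Leap years in 2333–2431: 24 of them.
Feb 29 weekday advances by 5 (mod 7) from one leap year to the next four years later (or differs when a century non-leap intervenes).
Leap-day weekdays: 2336:Sat 2340:Thu 2344:Tue 2348:Sun 2352:Fri 2356:Wed 2360:Mon✓ 2364:Sat 2368:Thu 2372:Tue 2376:Sun 2380:Fri 2384:Wed 2388:Mon✓ 2392:Sat 2396:Thu 2400:Tue 2404:Sun 2408:Fri 2412:Wed 2416:Mon✓ 2420:Sat 2424:Thu 2428:Tue
Monday: 2360, 2388, 2416 → 3.

3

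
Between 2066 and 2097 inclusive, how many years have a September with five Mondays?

9

September has 30 days; it has five Mondays when Monday falls among the first (month-length − 28) days — i.e. when September 1 is one of Monday/Sunday.
September 1 by year: 2066:Wed 2067:Thu 2068:Sat 2069:Sun✓ 2070:Mon✓ 2071:Tue 2072:Thu 2073:Fri 2074:Sat 2075:Sun✓ 2076:Tue 2077:Wed 2078:Thu 2079:Fri 2080:Sun✓ 2081:Mon✓ 2082:Tue 2083:Wed 2084:Fri 2085:Sat 2086:Sun✓ 2087:Mon✓ 2088:Wed 2089:Thu 2090:Fri 2091:Sat 2092:Mon✓ 2093:Tue 2094:Wed 2095:Thu 2096:Sat 2097:Sun✓
Years with five Mondays: 2069, 2070, 2075, 2080, 2081, 2086, 2087, 2092, 2097 → 9.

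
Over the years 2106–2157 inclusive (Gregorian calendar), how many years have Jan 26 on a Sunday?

Track Jan 26's weekday year by year (advancing +1, or +2 across a Feb 29):
  2106: Tue  2107: Wed (+1)  2108: Thu (+1)  2109: Sat (+2)  2110: Sun (+1) ✓
  2111: Mon (+1)  2112: Tue (+1)  2113: Thu (+2)  2114: Fri (+1)  2115: Sat (+1)
  2116: Sun (+1) ✓  2117: Tue (+2)  2118: Wed (+1)  2119: Thu (+1)  … (24 more years) …
  2144: Sun (+1) ✓  2145: Tue (+2)  2146: Wed (+1)  2147: Thu (+1)  2148: Fri (+1)
  2149: Sun (+2) ✓  2150: Mon (+1)  2151: Tue (+1)  2152: Wed (+1)  2153: Fri (+2)
  2154: Sat (+1)  2155: Sun (+1) ✓  2156: Mon (+1)  2157: Wed (+2)
Sunday years: 2110, 2116, 2121, 2127, 2138, 2144, 2149, 2155 — 8 in total.

8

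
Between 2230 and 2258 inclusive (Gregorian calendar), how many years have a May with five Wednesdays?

May has 31 days; it has five Wednesdays when Wednesday falls among the first (month-length − 28) days — i.e. when May 1 is one of Wednesday/Tuesday/Monday.
May 1 by year: 2230:Sat 2231:Sun 2232:Tue✓ 2233:Wed✓ 2234:Thu 2235:Fri 2236:Sun 2237:Mon✓ 2238:Tue✓ 2239:Wed✓ 2240:Fri 2241:Sat 2242:Sun 2243:Mon✓ 2244:Wed✓ 2245:Thu 2246:Fri 2247:Sat 2248:Mon✓ 2249:Tue✓ 2250:Wed✓ 2251:Thu 2252:Sat 2253:Sun 2254:Mon✓ 2255:Tue✓ 2256:Thu 2257:Fri 2258:Sat
Years with five Wednesdays: 2232, 2233, 2237, 2238, 2239, 2243, 2244, 2248, 2249, 2250, 2254, 2255 → 12.

12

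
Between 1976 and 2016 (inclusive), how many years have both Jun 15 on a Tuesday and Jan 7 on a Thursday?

Check each year's weekday for Jun 15 and Jan 7:
  1976: Tue/Wed  1977: Wed/Fri  1978: Thu/Sat  1979: Fri/Sun  1980: Sun/Mon  1981: Mon/Wed  1982: Tue/Thu ✓  1983: Wed/Fri  1984: Fri/Sat  1985: Sat/Mon  1986: Sun/Tue  1987: Mon/Wed  1988: Wed/Thu  1989: Thu/Sat  …(13 more)…  2003: Sun/Tue  2004: Tue/Wed  2005: Wed/Fri  2006: Thu/Sat  2007: Fri/Sun  2008: Sun/Mon  2009: Mon/Wed  2010: Tue/Thu ✓  2011: Wed/Fri  2012: Fri/Sat  2013: Sat/Mon  2014: Sun/Tue  2015: Mon/Wed  2016: Wed/Thu
Both conditions hold in: 1982, 1993, 1999, 2010 — 4.

4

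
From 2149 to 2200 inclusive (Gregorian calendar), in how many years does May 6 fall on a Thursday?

7

Track May 6's weekday year by year (advancing +1, or +2 across a Feb 29):
  2149: Tue  2150: Wed (+1)  2151: Thu (+1) ✓  2152: Sat (+2)  2153: Sun (+1)
  2154: Mon (+1)  2155: Tue (+1)  2156: Thu (+2) ✓  2157: Fri (+1)  2158: Sat (+1)
  2159: Sun (+1)  2160: Tue (+2)  2161: Wed (+1)  2162: Thu (+1) ✓  … (24 more years) …
  2187: Sun (+1)  2188: Tue (+2)  2189: Wed (+1)  2190: Thu (+1) ✓  2191: Fri (+1)
  2192: Sun (+2)  2193: Mon (+1)  2194: Tue (+1)  2195: Wed (+1)  2196: Fri (+2)
  2197: Sat (+1)  2198: Sun (+1)  2199: Mon (+1)  2200: Tue (+1)
Thursday years: 2151, 2156, 2162, 2173, 2179, 2184, 2190 — 7 in total.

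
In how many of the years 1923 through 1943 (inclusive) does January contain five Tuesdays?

9

January has 31 days; it has five Tuesdays when Tuesday falls among the first (month-length − 28) days — i.e. when January 1 is one of Tuesday/Monday/Sunday.
January 1 by year: 1923:Mon✓ 1924:Tue✓ 1925:Thu 1926:Fri 1927:Sat 1928:Sun✓ 1929:Tue✓ 1930:Wed 1931:Thu 1932:Fri 1933:Sun✓ 1934:Mon✓ 1935:Tue✓ 1936:Wed 1937:Fri 1938:Sat 1939:Sun✓ 1940:Mon✓ 1941:Wed 1942:Thu 1943:Fri
Years with five Tuesdays: 1923, 1924, 1928, 1929, 1933, 1934, 1935, 1939, 1940 → 9.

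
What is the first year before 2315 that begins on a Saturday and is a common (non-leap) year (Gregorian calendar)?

2310

Jan 1 advances by 2 weekdays after a leap year and by 1 after a common year.
2315: Jan 1 is Friday.
2314: Thursday
2313: Wednesday
2312: Monday (leap)
2311: Sunday
2310: Saturday
2310 begins on a Saturday and is a common year.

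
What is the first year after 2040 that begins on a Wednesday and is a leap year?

2048

Jan 1 advances by 2 weekdays after a leap year and by 1 after a common year.
2040: Jan 1 is Sunday (leap).
2041: Tuesday
2042: Wednesday
2043: Thursday
2044: Friday (leap)
2045: Sunday
2046: Monday
2047: Tuesday
2048: Wednesday (leap)
2048 begins on a Wednesday and is a leap year.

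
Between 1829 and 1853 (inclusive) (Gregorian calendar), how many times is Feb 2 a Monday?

4

Track Feb 2's weekday year by year (advancing +1, or +2 across a Feb 29):
  1829: Mon ✓  1830: Tue (+1)  1831: Wed (+1)  1832: Thu (+1)  1833: Sat (+2)
  1834: Sun (+1)  1835: Mon (+1) ✓  1836: Tue (+1)  1837: Thu (+2)  1838: Fri (+1)
  1839: Sat (+1)  1840: Sun (+1)  1841: Tue (+2)  1842: Wed (+1)  1843: Thu (+1)
  1844: Fri (+1)  1845: Sun (+2)  1846: Mon (+1) ✓  1847: Tue (+1)  1848: Wed (+1)
  1849: Fri (+2)  1850: Sat (+1)  1851: Sun (+1)  1852: Mon (+1) ✓  1853: Wed (+2)
Monday years: 1829, 1835, 1846, 1852 — 4 in total.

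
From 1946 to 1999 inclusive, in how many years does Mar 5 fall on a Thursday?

Track Mar 5's weekday year by year (advancing +1, or +2 across a Feb 29):
  1946: Tue  1947: Wed (+1)  1948: Fri (+2)  1949: Sat (+1)  1950: Sun (+1)
  1951: Mon (+1)  1952: Wed (+2)  1953: Thu (+1) ✓  1954: Fri (+1)  1955: Sat (+1)
  1956: Mon (+2)  1957: Tue (+1)  1958: Wed (+1)  1959: Thu (+1) ✓  … (26 more years) …
  1986: Wed (+1)  1987: Thu (+1) ✓  1988: Sat (+2)  1989: Sun (+1)  1990: Mon (+1)
  1991: Tue (+1)  1992: Thu (+2) ✓  1993: Fri (+1)  1994: Sat (+1)  1995: Sun (+1)
  1996: Tue (+2)  1997: Wed (+1)  1998: Thu (+1) ✓  1999: Fri (+1)
Thursday years: 1953, 1959, 1964, 1970, 1981, 1987, 1992, 1998 — 8 in total.

8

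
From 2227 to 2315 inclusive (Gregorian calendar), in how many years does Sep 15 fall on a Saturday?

Track Sep 15's weekday year by year (advancing +1, or +2 across a Feb 29):
  2227: Sat ✓  2228: Mon (+2)  2229: Tue (+1)  2230: Wed (+1)  2231: Thu (+1)
  2232: Sat (+2) ✓  2233: Sun (+1)  2234: Mon (+1)  2235: Tue (+1)  2236: Thu (+2)
  2237: Fri (+1)  2238: Sat (+1) ✓  2239: Sun (+1)  2240: Tue (+2)  … (61 more years) …
  2302: Mon (+1)  2303: Tue (+1)  2304: Thu (+2)  2305: Fri (+1)  2306: Sat (+1) ✓
  2307: Sun (+1)  2308: Tue (+2)  2309: Wed (+1)  2310: Thu (+1)  2311: Fri (+1)
  2312: Sun (+2)  2313: Mon (+1)  2314: Tue (+1)  2315: Wed (+1)
Saturday years: 2227, 2232, 2238, 2249, 2255, 2260, 2266, 2277, 2283, 2288, 2294, 2300, 2306 — 13 in total.

13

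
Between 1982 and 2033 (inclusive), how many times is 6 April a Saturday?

Track 6 April's weekday year by year (advancing +1, or +2 across a Feb 29):
  1982: Tue  1983: Wed (+1)  1984: Fri (+2)  1985: Sat (+1) ✓  1986: Sun (+1)
  1987: Mon (+1)  1988: Wed (+2)  1989: Thu (+1)  1990: Fri (+1)  1991: Sat (+1) ✓
  1992: Mon (+2)  1993: Tue (+1)  1994: Wed (+1)  1995: Thu (+1)  … (24 more years) …
  2020: Mon (+2)  2021: Tue (+1)  2022: Wed (+1)  2023: Thu (+1)  2024: Sat (+2) ✓
  2025: Sun (+1)  2026: Mon (+1)  2027: Tue (+1)  2028: Thu (+2)  2029: Fri (+1)
  2030: Sat (+1) ✓  2031: Sun (+1)  2032: Tue (+2)  2033: Wed (+1)
Saturday years: 1985, 1991, 1996, 2002, 2013, 2019, 2024, 2030 — 8 in total.

8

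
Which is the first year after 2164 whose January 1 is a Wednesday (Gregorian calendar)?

2166

Jan 1 advances by 2 weekdays after a leap year and by 1 after a common year.
2164: Jan 1 is Sunday (leap).
2165: Tuesday
2166: Wednesday
2166 begins on a Wednesday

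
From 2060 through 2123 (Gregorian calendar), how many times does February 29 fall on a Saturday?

Leap years in 2060–2123: 15 of them.
Feb 29 weekday advances by 5 (mod 7) from one leap year to the next four years later (or differs when a century non-leap intervenes).
Leap-day weekdays: 2060:Sun 2064:Fri 2068:Wed 2072:Mon 2076:Sat✓ 2080:Thu 2084:Tue 2088:Sun 2092:Fri 2096:Wed 2104:Fri 2108:Wed 2112:Mon 2116:Sat✓ 2120:Thu
Saturday: 2076, 2116 → 2.

2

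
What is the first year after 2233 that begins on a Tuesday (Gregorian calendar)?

Jan 1 advances by 2 weekdays after a leap year and by 1 after a common year.
2233: Jan 1 is Tuesday.
2234: Wednesday
2235: Thursday
2236: Friday (leap)
2237: Sunday
2238: Monday
2239: Tuesday
2239 begins on a Tuesday

2239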